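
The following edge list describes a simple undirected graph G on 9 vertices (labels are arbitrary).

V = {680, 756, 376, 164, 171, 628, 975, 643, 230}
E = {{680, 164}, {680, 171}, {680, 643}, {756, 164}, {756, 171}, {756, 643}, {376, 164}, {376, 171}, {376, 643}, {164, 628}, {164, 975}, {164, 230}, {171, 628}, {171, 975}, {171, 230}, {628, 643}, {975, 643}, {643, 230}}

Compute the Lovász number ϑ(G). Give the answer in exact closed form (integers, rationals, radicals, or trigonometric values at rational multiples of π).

Vertex 376 has 3 neighbors: 164, 171, 643.
Vertex 680 has 3 neighbors: 164, 171, 643.
Vertex 975 has 3 neighbors: 164, 171, 643.
N(628) = {164, 171, 643}, |N(628)| = 3.
2 parts of sizes [6, 3]; α(G) = 6 = ϑ (perfect).
ϑ(G) ≈ 6.0000000.
α=6, χ(Ḡ)=6; ϑ=6 lies between (collapsed).

6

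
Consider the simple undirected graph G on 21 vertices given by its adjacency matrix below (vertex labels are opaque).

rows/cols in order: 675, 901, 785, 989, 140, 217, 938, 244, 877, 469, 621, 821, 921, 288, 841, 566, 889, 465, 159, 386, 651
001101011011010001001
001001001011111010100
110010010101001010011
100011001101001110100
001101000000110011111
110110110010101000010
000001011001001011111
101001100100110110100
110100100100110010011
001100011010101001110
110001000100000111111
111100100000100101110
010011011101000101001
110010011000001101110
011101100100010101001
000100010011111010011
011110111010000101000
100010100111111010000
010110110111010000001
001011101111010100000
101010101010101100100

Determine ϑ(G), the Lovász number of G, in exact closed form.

6

Vertex 921 has 10 neighbors: 901, 140, 217, 244, 877, 469, 821, 566, 465, 651.
deg(821) = 10; N(821) = {675, 901, 785, 989, 938, 921, 566, 465, 159, 386}.
N(465) = {675, 140, 938, 469, 621, 821, 921, 288, 841, 889}, |N(465)| = 10.
Vertex 938 has 10 neighbors: 217, 244, 877, 821, 841, 889, 465, 159, 386, 651.
Every vertex has degree 10 (N=21); this is K(7,2), the Kneser graph.
A has 3 distinct eigenvalues ≈ [10.0, 1.0, -4.0].
−21·(-4) / ((10)−(-4)) = 6 = ϑ(G).
ϑ(G) ≈ 6.0000.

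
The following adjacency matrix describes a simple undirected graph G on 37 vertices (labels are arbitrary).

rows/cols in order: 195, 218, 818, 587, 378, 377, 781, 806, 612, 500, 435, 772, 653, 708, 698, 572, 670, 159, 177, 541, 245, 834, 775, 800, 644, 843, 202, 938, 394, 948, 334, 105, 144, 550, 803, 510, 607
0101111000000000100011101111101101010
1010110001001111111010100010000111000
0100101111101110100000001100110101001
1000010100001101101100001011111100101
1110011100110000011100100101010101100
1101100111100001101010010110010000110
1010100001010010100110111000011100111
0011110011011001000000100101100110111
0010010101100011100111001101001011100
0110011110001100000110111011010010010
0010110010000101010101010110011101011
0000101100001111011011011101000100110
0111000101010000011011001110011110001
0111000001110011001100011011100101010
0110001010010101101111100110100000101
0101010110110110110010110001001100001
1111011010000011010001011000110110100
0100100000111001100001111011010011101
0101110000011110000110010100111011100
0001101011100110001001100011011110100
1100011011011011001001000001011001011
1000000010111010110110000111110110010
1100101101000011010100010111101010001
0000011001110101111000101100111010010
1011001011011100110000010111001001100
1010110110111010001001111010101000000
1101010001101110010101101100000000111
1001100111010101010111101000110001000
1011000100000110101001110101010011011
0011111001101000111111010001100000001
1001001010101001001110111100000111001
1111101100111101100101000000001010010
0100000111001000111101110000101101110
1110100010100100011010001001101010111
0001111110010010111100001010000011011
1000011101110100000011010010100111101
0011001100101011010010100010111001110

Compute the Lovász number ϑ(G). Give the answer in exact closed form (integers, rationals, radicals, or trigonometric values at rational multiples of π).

sqrt(37)

N(394) = {195, 818, 587, 806, 708, 698, 670, 177, 834, 775, 800, 843, 938, 948, 144, 550, 510, 607}, |N(394)| = 18.
deg(378) = 18; N(378) = {195, 218, 818, 377, 781, 806, 435, 772, 159, 177, 541, 775, 843, 938, 948, 105, 550, 803}.
N(435) = {818, 378, 377, 612, 708, 572, 159, 541, 834, 800, 843, 202, 948, 334, 105, 550, 510, 607}, |N(435)| = 18.
N(948) = {818, 587, 378, 377, 781, 500, 435, 653, 670, 159, 177, 541, 245, 834, 800, 938, 394, 607}, |N(948)| = 18.
deg(v) = 18 for all v (|V|=37); Paley(37): SR with (k,λ,μ)=(18,8,9).
A has 3 distinct eigenvalues ≈ [18.0, 2.54138, -3.54138].
−37·(-sqrt(37)/2 - 1/2) / ((18)−(-sqrt(37)/2 - 1/2)) = sqrt(37) = ϑ(G).
= 6.082763… (decimal).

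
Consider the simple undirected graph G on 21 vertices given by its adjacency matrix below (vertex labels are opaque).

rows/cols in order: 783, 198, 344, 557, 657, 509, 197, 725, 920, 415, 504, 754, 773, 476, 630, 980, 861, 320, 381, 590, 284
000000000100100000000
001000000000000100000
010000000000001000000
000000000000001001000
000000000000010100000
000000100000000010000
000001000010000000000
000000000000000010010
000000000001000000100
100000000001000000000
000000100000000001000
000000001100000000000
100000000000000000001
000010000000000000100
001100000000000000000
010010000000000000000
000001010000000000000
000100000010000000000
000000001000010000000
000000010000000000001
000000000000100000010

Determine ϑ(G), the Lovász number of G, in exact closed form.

21*cos(pi/21)/(cos(pi/21) + 1)

N(861) = {509, 725}, |N(861)| = 2.
deg(284) = 2; N(284) = {773, 590}.
deg(980) = 2; N(980) = {198, 657}.
deg(725) = 2; N(725) = {861, 590}.
Every vertex has degree 2 (N=21); connected 2-regular on 21 ⇒ C_{21}.
Distinct eigenvalues (to 6 d.p.): [2.0, 1.911146, 1.652478, 1.24698, 0.730682, 0.14946, -0.445042, -1.0, -1.466104, -1.801938, -1.977662].
ϑ = −N·λ_min/(λ_max−λ_min) = −21·(-2*cos(pi/21))/(2−(-2*cos(pi/21))) = 21*cos(pi/21)/(cos(pi/21) + 1).
Numerically 10.441033.
Lovász sandwich 10 ≤ 21*cos(pi/21)/(cos(pi/21) + 1) ≤ 11: both strict.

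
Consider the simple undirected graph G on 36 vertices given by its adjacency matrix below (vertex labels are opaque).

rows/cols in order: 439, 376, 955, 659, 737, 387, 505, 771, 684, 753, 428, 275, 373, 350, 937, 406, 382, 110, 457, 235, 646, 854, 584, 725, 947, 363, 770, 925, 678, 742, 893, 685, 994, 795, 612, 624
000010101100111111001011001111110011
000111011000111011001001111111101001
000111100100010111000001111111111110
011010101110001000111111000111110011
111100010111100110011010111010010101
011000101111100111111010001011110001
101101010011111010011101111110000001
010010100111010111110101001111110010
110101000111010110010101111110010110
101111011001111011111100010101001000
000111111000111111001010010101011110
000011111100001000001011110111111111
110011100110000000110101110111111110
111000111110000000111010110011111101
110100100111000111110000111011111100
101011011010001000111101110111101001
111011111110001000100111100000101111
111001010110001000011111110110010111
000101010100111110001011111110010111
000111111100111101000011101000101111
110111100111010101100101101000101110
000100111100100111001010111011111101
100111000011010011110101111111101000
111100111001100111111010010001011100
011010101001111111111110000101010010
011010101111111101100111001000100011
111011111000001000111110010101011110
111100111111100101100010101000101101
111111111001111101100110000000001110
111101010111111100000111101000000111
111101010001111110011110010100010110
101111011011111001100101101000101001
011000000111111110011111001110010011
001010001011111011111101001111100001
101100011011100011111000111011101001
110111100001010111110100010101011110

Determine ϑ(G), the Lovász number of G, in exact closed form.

Vertex 955 has 21 neighbors: 659, 737, 387, 505, 753, 350, 406, 382, 110, 725, 947, 363, 770, 925, 678, 742, 893, 685, 994, 795, 612.
Vertex 678 has 21 neighbors: 439, 376, 955, 659, 737, 387, 505, 771, 684, 275, 373, 350, 937, 406, 110, 457, 854, 584, 994, 795, 612.
Vertex 363 has 21 neighbors: 376, 955, 737, 505, 684, 753, 428, 275, 373, 350, 937, 406, 110, 457, 854, 584, 725, 770, 893, 612, 624.
Vertex 505 has 21 neighbors: 439, 955, 659, 387, 771, 428, 275, 373, 350, 937, 382, 235, 646, 854, 725, 947, 363, 770, 925, 678, 624.
21-regular, N=36; Kneser-type, 2-subsets of [9].
spec(A) ≈ [21.0, 1.0, -6.0] (distinct, 6 d.p.).
ϑ = −N·λ_min/(λ_max−λ_min) = −36·(-6)/(21−(-6)) = 8.
ϑ(G) ≈ 8.00000000.

8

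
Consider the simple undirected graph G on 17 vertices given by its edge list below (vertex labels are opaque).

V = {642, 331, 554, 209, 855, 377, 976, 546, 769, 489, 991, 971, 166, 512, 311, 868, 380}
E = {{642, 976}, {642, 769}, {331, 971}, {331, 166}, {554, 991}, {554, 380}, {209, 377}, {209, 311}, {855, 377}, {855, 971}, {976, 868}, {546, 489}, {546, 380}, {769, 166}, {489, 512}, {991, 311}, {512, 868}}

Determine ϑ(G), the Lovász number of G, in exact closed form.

Vertex 642 has 2 neighbors: 976, 769.
Vertex 769 has 2 neighbors: 642, 166.
Vertex 855 has 2 neighbors: 377, 971.
N(971) = {331, 855}, |N(971)| = 2.
17-vertex 2-regular graph: the odd cycle C_{17}.
spec(A) ≈ [2.0, 1.8649, 1.478, 0.8915, 0.1845, -0.5473, -1.2053, -1.7004, -1.9659] (distinct, 4 d.p.).
With N=17: ϑ(G) = 17·(-(-1)*2*cos(pi/17))/(2−(-2*cos(pi/17))) = 17*cos(pi/17)/(cos(pi/17) + 1).
= 8.42701… (decimal).
Lovász sandwich 8 ≤ 17*cos(pi/17)/(cos(pi/17) + 1) ≤ 9: both strict.

17*cos(pi/17)/(cos(pi/17) + 1)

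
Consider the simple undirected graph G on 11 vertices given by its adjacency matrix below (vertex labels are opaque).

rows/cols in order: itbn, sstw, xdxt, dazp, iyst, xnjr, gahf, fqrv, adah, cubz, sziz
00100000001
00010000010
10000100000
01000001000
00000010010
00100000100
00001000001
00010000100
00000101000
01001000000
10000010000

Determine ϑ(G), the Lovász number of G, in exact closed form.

11*cos(pi/11)/(cos(pi/11) + 1)

N(gahf) = {iyst, sziz}, |N(gahf)| = 2.
Vertex dazp has 2 neighbors: sstw, fqrv.
N(sstw) = {dazp, cubz}, |N(sstw)| = 2.
Vertex sziz has 2 neighbors: itbn, gahf.
deg(v) = 2 for all v (|V|=11); a single 11-cycle (edge-transitive).
The 6 distinct eigenvalues: [2.0, 1.683, 0.831, -0.285, -1.31, -1.919].
ϑ = −N·λ_min/(λ_max−λ_min) = −11·(-2*cos(pi/11))/(2−(-2*cos(pi/11))) = 11*cos(pi/11)/(cos(pi/11) + 1).
≈ 5.386302912 (to 9 d.p.).
Sandwich: α(G)=5 ≤ ϑ(G)=11*cos(pi/11)/(cos(pi/11) + 1) ≤ χ(Ḡ)=6 (both strict).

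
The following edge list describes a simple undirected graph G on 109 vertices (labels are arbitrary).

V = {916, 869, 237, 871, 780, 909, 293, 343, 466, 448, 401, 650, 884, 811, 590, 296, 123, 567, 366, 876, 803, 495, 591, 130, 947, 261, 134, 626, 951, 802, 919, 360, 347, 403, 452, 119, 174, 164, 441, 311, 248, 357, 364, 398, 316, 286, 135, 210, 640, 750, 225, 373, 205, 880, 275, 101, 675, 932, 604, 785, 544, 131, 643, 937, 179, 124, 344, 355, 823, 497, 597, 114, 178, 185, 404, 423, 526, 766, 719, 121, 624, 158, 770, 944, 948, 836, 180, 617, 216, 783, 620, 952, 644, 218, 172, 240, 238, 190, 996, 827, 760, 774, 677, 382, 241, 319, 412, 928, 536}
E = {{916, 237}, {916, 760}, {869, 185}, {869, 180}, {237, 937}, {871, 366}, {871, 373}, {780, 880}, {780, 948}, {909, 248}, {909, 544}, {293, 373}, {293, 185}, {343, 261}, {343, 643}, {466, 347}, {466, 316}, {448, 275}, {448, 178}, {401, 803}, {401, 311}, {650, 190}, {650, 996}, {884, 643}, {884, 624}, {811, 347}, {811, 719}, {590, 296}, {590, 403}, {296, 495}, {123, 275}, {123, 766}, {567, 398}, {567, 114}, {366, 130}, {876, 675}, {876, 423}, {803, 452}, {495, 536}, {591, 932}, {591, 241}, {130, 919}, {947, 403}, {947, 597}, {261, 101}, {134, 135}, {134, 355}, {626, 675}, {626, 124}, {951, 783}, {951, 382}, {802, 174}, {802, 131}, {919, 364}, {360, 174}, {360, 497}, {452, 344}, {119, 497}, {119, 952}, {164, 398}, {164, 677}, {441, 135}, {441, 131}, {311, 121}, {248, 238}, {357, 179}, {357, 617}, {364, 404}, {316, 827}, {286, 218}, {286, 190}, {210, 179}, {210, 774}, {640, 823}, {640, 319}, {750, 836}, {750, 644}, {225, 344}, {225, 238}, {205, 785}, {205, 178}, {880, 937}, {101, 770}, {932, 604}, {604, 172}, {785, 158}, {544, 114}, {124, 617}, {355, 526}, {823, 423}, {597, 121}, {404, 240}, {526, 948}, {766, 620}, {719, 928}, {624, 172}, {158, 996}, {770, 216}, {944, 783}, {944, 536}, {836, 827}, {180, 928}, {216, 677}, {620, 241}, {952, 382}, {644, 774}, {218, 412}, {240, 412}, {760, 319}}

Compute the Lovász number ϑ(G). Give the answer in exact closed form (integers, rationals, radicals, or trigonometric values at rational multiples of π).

deg(675) = 2; N(675) = {876, 626}.
N(124) = {626, 617}, |N(124)| = 2.
deg(237) = 2; N(237) = {916, 937}.
N(944) = {783, 536}, |N(944)| = 2.
G on 109 vertices is 2-regular; a single 109-cycle (edge-transitive).
The 55 distinct eigenvalues: [2.0, 1.9967, 1.9867, 1.9702, 1.9471, 1.9175, 1.8816, 1.8394, 1.7911, 1.7368, 1.6768, 1.6112, 1.5403, 1.4642, 1.3833, 1.2978, 1.208, 1.1141, 1.0166, 0.9157, 0.8117, 0.7051, 0.5961, 0.4851, 0.3725, 0.2587, 0.144, 0.0288, -0.0864, -0.2014, -0.3157, -0.429, -0.5408, -0.6508, -0.7587, -0.8641, -0.9665, -1.0658, -1.1615, -1.2534, -1.3411, -1.4244, -1.5029, -1.5764, -1.6447, -1.7075, -1.7647, -1.816, -1.8612, -1.9003, -1.9331, -1.9594, -1.9793, -1.9925, -1.9992].
Lovász: ϑ = −109(-2*cos(pi/109))/(2+-(-1)*2*cos(pi/109)) = 109*cos(pi/109)/(cos(pi/109) + 1).
ϑ(G) ≈ 54.48868008.
Lovász sandwich 54 ≤ 109*cos(pi/109)/(cos(pi/109) + 1) ≤ 55: both strict.

109*cos(pi/109)/(cos(pi/109) + 1)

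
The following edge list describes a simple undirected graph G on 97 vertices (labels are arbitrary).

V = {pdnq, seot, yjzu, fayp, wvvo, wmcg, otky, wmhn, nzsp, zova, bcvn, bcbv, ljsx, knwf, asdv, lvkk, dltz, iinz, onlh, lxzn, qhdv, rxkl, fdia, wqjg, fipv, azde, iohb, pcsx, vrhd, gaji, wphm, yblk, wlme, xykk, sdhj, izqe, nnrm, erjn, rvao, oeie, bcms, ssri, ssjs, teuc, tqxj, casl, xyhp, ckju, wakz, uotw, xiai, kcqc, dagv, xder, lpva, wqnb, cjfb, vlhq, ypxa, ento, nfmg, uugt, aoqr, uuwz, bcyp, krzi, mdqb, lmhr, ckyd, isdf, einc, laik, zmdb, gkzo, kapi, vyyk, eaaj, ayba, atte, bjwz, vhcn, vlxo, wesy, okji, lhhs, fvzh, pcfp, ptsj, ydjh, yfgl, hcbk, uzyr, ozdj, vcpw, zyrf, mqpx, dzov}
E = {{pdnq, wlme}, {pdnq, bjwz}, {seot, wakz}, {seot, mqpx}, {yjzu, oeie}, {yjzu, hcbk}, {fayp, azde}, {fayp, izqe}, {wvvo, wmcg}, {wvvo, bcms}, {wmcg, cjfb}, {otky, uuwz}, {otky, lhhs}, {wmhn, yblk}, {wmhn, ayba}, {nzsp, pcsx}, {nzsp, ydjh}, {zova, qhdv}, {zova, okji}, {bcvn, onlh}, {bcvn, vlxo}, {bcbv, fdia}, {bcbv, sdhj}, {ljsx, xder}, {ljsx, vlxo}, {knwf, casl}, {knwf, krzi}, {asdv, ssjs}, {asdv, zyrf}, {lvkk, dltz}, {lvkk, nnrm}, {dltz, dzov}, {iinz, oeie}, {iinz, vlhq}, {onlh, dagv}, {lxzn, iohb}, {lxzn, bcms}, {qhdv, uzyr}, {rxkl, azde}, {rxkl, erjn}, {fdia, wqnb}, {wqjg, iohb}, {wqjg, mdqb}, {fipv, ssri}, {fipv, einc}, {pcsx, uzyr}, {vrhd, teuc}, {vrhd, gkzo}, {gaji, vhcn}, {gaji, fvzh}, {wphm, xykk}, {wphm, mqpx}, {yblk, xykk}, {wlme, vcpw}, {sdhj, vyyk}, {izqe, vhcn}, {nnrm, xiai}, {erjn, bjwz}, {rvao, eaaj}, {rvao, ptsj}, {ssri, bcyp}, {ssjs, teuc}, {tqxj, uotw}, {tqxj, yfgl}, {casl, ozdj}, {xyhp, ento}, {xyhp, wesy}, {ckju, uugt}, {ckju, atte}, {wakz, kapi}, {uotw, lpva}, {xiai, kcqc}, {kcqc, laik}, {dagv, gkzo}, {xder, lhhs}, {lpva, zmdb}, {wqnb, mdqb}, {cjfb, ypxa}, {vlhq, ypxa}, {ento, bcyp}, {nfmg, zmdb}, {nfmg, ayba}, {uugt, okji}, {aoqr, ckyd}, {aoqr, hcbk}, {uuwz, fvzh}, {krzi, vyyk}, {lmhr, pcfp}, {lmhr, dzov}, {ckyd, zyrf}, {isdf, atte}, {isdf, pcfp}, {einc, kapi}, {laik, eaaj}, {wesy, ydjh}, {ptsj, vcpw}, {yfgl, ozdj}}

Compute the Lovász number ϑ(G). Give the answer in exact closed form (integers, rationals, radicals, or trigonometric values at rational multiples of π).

Vertex bcms has 2 neighbors: wvvo, lxzn.
N(einc) = {fipv, kapi}, |N(einc)| = 2.
N(lmhr) = {pcfp, dzov}, |N(lmhr)| = 2.
Vertex wvvo has 2 neighbors: wmcg, bcms.
deg(v) = 2 for all v (|V|=97); a single 97-cycle (edge-transitive).
The 49 distinct eigenvalues: [2.0, 1.9958, 1.9832, 1.9624, 1.9332, 1.896, 1.8508, 1.7979, 1.7374, 1.6697, 1.5949, 1.5134, 1.4256, 1.3318, 1.2325, 1.1279, 1.0186, 0.9051, 0.7878, 0.6671, 0.5437, 0.4179, 0.2905, 0.1618, 0.0324, -0.0971, -0.2262, -0.3544, -0.481, -0.6057, -0.7278, -0.8469, -0.9624, -1.0738, -1.1808, -1.2828, -1.3794, -1.4703, -1.555, -1.6331, -1.7044, -1.7686, -1.8253, -1.8744, -1.9156, -1.9488, -1.9738, -1.9906, -1.999].
λ_max=2, λ_min=-2*cos(pi/97); ϑ = −97·λ_min/(λ_max−λ_min) = 97*cos(pi/97)/(cos(pi/97) + 1).
≈ 48.4873 (to 4 d.p.).
Check 48 ≤ 97*cos(pi/97)/(cos(pi/97) + 1) ≤ 49: both strict.

97*cos(pi/97)/(cos(pi/97) + 1)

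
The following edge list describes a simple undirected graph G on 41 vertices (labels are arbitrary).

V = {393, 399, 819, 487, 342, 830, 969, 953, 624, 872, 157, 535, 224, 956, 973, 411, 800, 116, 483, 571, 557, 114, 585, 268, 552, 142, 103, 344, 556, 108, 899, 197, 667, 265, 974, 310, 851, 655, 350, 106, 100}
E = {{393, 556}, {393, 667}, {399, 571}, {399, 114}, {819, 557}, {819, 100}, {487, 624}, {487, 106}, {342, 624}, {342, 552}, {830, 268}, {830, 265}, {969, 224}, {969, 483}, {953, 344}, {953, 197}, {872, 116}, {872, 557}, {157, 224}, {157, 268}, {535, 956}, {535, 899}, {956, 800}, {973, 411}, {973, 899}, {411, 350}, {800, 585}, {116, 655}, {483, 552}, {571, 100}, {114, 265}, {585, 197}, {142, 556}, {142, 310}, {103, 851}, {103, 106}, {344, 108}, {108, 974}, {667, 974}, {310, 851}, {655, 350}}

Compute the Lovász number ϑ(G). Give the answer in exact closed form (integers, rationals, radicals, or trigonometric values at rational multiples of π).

41*cos(pi/41)/(cos(pi/41) + 1)

N(157) = {224, 268}, |N(157)| = 2.
Vertex 116 has 2 neighbors: 872, 655.
N(556) = {393, 142}, |N(556)| = 2.
N(106) = {487, 103}, |N(106)| = 2.
Regular of degree 2 on 41 vertices: connected 2-regular on 41 ⇒ C_{41}.
A has 21 distinct eigenvalues ≈ [2.0, 1.977, 1.907, 1.792, 1.636, 1.441, 1.212, 0.955, 0.676, 0.381, 0.077, -0.229, -0.53, -0.818, -1.087, -1.331, -1.543, -1.719, -1.855, -1.947, -1.994].
λ_max=2, λ_min=-2*cos(pi/41); ϑ = −41·λ_min/(λ_max−λ_min) = 41*cos(pi/41)/(cos(pi/41) + 1).
ϑ(G) ≈ 20.46988027.
Sandwich: α(G)=20 ≤ ϑ(G)=41*cos(pi/41)/(cos(pi/41) + 1) ≤ χ(Ḡ)=21 (both strict).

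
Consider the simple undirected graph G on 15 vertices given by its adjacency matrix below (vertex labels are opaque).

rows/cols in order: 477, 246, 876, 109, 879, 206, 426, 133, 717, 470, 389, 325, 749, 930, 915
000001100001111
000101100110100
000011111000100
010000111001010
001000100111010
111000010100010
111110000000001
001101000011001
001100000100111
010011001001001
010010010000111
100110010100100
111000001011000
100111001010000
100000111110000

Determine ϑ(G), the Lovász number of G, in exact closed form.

5

N(717) = {876, 109, 470, 749, 930, 915}, |N(717)| = 6.
N(930) = {477, 109, 879, 206, 717, 389}, |N(930)| = 6.
deg(325) = 6; N(325) = {477, 109, 879, 133, 470, 749}.
deg(246) = 6; N(246) = {109, 206, 426, 470, 389, 749}.
G on 15 vertices is 6-regular; Kneser-type, 2-subsets of [6].
spec(A) ≈ [6.0, 1.0, -3.0] (distinct, 5 d.p.).
λ_max=6, λ_min=-3; ϑ = −15·λ_min/(λ_max−λ_min) = 5.
≈ 5.00000 (to 5 d.p.).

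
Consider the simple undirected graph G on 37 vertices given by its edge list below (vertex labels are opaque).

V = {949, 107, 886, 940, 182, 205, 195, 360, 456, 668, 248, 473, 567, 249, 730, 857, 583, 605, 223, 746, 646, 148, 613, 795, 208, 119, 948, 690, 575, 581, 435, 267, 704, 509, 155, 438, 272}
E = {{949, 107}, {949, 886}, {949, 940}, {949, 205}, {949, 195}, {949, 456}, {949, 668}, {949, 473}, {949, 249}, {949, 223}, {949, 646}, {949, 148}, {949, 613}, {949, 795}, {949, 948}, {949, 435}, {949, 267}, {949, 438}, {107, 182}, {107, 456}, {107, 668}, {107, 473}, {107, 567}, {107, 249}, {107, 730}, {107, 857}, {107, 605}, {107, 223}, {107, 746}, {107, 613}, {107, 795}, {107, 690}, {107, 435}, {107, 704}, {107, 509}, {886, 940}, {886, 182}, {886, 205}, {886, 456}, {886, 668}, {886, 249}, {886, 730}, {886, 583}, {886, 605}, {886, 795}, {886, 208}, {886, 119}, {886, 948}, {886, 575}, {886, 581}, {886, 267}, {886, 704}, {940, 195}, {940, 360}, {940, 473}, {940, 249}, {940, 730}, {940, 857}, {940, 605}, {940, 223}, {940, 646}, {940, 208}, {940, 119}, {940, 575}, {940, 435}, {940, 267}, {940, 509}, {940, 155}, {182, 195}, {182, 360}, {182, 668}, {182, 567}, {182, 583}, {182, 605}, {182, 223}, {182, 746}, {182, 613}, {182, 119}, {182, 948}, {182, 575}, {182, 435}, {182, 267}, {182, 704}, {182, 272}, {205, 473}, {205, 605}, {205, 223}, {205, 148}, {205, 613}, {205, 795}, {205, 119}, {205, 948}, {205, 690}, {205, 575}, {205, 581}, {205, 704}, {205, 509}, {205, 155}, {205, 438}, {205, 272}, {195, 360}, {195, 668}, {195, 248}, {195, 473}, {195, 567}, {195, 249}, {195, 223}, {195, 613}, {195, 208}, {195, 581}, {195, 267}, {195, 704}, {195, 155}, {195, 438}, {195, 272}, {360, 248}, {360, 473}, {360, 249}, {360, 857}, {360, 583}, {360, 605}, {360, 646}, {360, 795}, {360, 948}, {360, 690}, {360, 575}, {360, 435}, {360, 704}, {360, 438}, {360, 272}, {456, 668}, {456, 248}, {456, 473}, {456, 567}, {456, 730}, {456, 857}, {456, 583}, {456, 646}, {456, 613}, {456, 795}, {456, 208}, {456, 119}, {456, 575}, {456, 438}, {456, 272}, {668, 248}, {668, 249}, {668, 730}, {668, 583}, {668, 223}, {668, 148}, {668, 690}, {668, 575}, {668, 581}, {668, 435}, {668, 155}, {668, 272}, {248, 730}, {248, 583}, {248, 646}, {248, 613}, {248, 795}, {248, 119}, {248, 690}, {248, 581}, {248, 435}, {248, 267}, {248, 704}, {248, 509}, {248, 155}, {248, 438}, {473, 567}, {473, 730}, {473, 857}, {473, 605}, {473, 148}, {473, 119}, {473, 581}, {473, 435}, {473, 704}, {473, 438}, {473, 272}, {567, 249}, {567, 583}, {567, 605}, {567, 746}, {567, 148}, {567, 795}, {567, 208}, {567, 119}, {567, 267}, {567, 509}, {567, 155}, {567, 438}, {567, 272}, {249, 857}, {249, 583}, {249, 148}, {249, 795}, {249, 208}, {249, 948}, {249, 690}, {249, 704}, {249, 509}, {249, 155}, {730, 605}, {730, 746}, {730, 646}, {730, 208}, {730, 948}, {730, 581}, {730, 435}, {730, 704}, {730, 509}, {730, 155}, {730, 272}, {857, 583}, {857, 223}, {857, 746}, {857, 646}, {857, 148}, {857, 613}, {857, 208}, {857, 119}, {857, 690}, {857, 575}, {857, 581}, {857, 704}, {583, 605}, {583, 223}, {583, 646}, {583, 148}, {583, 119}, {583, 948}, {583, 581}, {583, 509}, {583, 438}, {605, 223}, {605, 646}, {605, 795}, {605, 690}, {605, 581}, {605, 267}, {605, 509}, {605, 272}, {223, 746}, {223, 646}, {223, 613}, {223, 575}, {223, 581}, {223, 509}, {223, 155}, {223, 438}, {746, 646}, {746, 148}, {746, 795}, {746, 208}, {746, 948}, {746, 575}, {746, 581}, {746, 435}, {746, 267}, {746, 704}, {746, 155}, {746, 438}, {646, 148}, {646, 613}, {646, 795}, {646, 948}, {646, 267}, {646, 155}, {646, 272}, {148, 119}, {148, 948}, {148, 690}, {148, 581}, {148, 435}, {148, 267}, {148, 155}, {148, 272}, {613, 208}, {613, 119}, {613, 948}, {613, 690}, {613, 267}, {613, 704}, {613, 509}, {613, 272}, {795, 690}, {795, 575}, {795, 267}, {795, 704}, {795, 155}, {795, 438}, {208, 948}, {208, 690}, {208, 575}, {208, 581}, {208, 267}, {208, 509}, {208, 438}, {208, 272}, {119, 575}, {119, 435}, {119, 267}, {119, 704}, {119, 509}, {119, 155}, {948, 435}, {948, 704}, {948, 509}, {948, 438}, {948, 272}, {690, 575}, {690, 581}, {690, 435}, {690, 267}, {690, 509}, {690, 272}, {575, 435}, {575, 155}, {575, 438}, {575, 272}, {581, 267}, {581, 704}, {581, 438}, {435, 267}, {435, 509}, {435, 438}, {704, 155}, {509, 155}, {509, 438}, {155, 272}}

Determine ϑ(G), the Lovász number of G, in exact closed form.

sqrt(37)

deg(119) = 18; N(119) = {886, 940, 182, 205, 456, 248, 473, 567, 857, 583, 148, 613, 575, 435, 267, 704, 509, 155}.
Vertex 223 has 18 neighbors: 949, 107, 940, 182, 205, 195, 668, 857, 583, 605, 746, 646, 613, 575, 581, 509, 155, 438.
deg(746) = 18; N(746) = {107, 182, 567, 730, 857, 223, 646, 148, 795, 208, 948, 575, 581, 435, 267, 704, 155, 438}.
Vertex 155 has 18 neighbors: 940, 205, 195, 668, 248, 567, 249, 730, 223, 746, 646, 148, 795, 119, 575, 704, 509, 272.
18-regular, N=37; strongly regular (37,18,8,9).
spec(A) ≈ [18.0, 2.54138, -3.54138] (distinct, 5 d.p.).
Lovász (edge-transitive): ϑ = −37·(-sqrt(37)/2 - 1/2)/((18)−(-sqrt(37)/2 - 1/2)) = sqrt(37).
= 6.082762530… (decimal).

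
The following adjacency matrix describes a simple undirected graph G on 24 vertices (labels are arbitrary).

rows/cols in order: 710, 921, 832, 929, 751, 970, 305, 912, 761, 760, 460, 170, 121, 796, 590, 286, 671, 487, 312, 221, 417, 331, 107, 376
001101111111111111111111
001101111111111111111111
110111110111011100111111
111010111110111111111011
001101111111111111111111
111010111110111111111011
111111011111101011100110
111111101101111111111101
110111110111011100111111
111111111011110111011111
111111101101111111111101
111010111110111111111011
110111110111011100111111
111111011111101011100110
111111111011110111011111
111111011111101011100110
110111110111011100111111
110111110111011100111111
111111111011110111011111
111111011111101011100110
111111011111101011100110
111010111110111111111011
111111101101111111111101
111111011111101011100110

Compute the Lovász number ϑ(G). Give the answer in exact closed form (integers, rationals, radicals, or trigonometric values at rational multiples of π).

N(460) = {710, 921, 832, 929, 751, 970, 305, 761, 760, 170, 121, 796, 590, 286, 671, 487, 312, 221, 417, 331, 376}, |N(460)| = 21.
deg(671) = 19; N(671) = {710, 921, 929, 751, 970, 305, 912, 760, 460, 170, 796, 590, 286, 312, 221, 417, 331, 107, 376}.
deg(312) = 21; N(312) = {710, 921, 832, 929, 751, 970, 305, 912, 761, 460, 170, 121, 796, 286, 671, 487, 221, 417, 331, 107, 376}.
N(751) = {832, 929, 970, 305, 912, 761, 760, 460, 170, 121, 796, 590, 286, 671, 487, 312, 221, 417, 331, 107, 376}, |N(751)| = 21.
K_{6,5,4,3,3,3} (perfect); ϑ(G) = α(G) = max{6,5,4,3,3,3} = 6.
≈ 6.0000000 (to 7 d.p.).
Check 6 ≤ 6 ≤ 6: collapsed.

6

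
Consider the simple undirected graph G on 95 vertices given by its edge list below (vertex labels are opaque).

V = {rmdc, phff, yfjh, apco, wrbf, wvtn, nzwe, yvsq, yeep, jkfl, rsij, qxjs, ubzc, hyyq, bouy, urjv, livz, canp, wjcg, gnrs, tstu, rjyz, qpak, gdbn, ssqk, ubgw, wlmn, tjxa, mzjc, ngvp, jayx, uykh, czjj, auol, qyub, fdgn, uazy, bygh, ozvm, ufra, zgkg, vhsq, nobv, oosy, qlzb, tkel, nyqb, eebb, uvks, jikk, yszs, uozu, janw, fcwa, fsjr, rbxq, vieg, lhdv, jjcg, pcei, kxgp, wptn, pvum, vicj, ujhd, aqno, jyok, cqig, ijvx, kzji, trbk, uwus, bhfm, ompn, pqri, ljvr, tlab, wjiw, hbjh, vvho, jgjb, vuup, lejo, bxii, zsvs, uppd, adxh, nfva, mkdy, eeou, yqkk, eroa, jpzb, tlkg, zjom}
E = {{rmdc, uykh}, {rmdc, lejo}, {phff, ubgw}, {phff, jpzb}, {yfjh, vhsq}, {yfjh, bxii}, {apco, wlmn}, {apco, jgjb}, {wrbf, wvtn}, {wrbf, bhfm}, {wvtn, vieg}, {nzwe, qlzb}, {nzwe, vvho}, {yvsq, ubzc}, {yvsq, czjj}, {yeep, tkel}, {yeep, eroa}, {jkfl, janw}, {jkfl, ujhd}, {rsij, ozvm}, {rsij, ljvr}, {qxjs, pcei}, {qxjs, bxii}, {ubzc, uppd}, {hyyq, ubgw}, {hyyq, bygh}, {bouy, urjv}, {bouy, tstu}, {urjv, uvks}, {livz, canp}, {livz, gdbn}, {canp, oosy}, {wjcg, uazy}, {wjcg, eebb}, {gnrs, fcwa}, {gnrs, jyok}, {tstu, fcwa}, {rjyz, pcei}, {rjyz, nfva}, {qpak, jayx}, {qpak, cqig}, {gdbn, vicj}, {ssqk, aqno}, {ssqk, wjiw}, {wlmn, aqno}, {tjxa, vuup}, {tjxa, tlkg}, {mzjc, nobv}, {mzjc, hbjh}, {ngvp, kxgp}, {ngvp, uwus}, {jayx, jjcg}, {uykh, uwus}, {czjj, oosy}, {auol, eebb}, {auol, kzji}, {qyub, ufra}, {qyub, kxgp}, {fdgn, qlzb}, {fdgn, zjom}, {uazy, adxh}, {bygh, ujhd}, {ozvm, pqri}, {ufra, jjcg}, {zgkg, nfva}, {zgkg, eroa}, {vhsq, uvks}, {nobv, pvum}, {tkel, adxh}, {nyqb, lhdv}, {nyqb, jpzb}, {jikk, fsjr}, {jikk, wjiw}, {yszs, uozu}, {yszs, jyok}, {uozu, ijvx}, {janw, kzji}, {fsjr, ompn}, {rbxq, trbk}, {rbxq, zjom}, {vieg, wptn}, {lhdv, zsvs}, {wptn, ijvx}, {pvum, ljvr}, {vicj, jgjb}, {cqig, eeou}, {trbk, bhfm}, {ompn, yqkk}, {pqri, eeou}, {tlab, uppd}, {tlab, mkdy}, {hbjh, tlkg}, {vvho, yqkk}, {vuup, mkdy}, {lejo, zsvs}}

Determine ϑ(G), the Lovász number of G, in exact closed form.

deg(wptn) = 2; N(wptn) = {vieg, ijvx}.
N(uppd) = {ubzc, tlab}, |N(uppd)| = 2.
Vertex adxh has 2 neighbors: uazy, tkel.
Vertex hbjh has 2 neighbors: mzjc, tlkg.
Every vertex has degree 2 (N=95); connected 2-regular on 95 ⇒ C_{95}.
The 48 distinct eigenvalues: [2.0, 1.995627, 1.982528, 1.96076, 1.930418, 1.891634, 1.84458, 1.789459, 1.726513, 1.656018, 1.578281, 1.493643, 1.402474, 1.305172, 1.202162, 1.093896, 0.980847, 0.863509, 0.742394, 0.618034, 0.490971, 0.361761, 0.230969, 0.099168, -0.033068, -0.165159, -0.296527, -0.426599, -0.554806, -0.680586, -0.803391, -0.922682, -1.037939, -1.148657, -1.254353, -1.354563, -1.44885, -1.536802, -1.618034, -1.692191, -1.758948, -1.818013, -1.869129, -1.912072, -1.946653, -1.972723, -1.990166, -1.998907].
ϑ = −N·λ_min/(λ_max−λ_min) = −95·(-2*cos(pi/95))/(2−(-2*cos(pi/95))) = 95*cos(pi/95)/(cos(pi/95) + 1).
≈ 47.487011 (to 6 d.p.).
Lovász sandwich 47 ≤ 95*cos(pi/95)/(cos(pi/95) + 1) ≤ 48: both strict.

95*cos(pi/95)/(cos(pi/95) + 1)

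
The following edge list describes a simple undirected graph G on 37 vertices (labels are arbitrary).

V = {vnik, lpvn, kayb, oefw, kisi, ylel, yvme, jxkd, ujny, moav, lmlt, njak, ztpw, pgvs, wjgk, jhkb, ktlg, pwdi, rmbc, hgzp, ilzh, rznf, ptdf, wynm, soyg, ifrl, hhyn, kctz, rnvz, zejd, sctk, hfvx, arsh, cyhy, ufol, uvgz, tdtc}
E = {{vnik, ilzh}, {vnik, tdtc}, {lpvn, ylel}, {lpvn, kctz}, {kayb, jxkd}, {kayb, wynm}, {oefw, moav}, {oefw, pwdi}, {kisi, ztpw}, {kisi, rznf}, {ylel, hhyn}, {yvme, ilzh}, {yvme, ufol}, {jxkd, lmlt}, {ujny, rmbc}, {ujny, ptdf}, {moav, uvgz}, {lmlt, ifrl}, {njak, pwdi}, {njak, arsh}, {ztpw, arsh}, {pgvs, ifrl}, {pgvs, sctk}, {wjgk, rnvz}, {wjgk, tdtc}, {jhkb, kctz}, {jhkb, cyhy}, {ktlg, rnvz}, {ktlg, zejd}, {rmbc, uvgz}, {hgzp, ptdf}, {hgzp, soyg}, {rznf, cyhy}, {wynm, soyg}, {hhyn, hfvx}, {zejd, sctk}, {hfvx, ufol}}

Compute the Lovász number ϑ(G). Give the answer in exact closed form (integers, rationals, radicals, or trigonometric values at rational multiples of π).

N(jhkb) = {kctz, cyhy}, |N(jhkb)| = 2.
deg(oefw) = 2; N(oefw) = {moav, pwdi}.
N(hgzp) = {ptdf, soyg}, |N(hgzp)| = 2.
N(hhyn) = {ylel, hfvx}, |N(hhyn)| = 2.
Regular of degree 2 on 37 vertices: the odd cycle C_{37}.
Distinct eigenvalues (to 6 d.p.): [2.0, 1.971232, 1.885755, 1.746028, 1.556072, 1.321349, 1.048615, 0.745713, 0.421359, 0.084882, -0.254036, -0.585646, -0.900407, -1.189266, -1.443912, -1.657019, -1.822457, -1.935466, -1.992795].
−37·(-2*cos(pi/37)) / ((2)−(-2*cos(pi/37))) = 37*cos(pi/37)/(cos(pi/37) + 1) = ϑ(G).
Numerically 18.4666166.
α=18, χ(Ḡ)=19; ϑ=37*cos(pi/37)/(cos(pi/37) + 1) lies between (both strict).

37*cos(pi/37)/(cos(pi/37) + 1)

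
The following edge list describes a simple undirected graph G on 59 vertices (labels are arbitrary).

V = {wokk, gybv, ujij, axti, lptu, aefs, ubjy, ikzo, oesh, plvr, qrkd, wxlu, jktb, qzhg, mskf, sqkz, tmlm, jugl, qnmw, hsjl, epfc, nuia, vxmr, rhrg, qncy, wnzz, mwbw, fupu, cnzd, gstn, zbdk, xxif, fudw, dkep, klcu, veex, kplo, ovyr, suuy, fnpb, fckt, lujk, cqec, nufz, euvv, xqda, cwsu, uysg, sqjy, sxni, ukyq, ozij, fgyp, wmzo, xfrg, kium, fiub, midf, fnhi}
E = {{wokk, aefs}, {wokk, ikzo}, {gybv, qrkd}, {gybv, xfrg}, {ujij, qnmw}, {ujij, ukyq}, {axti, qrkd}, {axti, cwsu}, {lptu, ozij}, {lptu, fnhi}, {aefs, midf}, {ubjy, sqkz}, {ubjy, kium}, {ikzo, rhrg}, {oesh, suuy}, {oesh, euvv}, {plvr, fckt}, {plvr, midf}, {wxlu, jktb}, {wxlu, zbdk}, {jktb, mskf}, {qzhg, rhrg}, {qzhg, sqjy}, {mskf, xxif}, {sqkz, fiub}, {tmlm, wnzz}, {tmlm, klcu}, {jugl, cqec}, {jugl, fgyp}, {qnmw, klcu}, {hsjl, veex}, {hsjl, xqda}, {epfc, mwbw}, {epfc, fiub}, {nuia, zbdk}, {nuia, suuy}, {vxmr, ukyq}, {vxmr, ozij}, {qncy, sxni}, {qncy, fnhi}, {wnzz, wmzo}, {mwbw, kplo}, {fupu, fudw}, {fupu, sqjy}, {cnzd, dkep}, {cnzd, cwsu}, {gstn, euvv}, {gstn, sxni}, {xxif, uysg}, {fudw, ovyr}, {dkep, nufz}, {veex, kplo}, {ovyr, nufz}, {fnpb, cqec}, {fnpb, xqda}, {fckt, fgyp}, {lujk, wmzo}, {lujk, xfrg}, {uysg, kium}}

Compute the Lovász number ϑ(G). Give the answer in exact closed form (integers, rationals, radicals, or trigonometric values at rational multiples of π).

59*cos(pi/59)/(cos(pi/59) + 1)

deg(ubjy) = 2; N(ubjy) = {sqkz, kium}.
deg(sqkz) = 2; N(sqkz) = {ubjy, fiub}.
N(plvr) = {fckt, midf}, |N(plvr)| = 2.
N(cqec) = {jugl, fnpb}, |N(cqec)| = 2.
Regular of degree 2 on 59 vertices: this is C_{59}, the 59-cycle.
Distinct eigenvalues (to 3 d.p.): [2.0, 1.989, 1.955, 1.899, 1.821, 1.723, 1.605, 1.47, 1.317, 1.15, 0.969, 0.778, 0.577, 0.371, 0.16, -0.053, -0.265, -0.475, -0.678, -0.875, -1.061, -1.235, -1.395, -1.54, -1.667, -1.775, -1.863, -1.93, -1.975, -1.997].
λ_max=2, λ_min=-2*cos(pi/59); ϑ = −59·λ_min/(λ_max−λ_min) = 59*cos(pi/59)/(cos(pi/59) + 1).
= 29.4791… (decimal).
α=29, χ(Ḡ)=30; ϑ=59*cos(pi/59)/(cos(pi/59) + 1) lies between (both strict).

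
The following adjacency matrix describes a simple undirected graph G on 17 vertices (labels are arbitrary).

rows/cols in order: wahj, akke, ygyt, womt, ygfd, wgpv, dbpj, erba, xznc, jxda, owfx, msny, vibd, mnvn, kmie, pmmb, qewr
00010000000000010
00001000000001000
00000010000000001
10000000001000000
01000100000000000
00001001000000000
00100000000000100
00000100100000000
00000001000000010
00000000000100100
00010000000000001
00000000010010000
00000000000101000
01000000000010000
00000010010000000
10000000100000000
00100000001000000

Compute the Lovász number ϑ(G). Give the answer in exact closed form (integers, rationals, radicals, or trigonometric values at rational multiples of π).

deg(msny) = 2; N(msny) = {jxda, vibd}.
deg(dbpj) = 2; N(dbpj) = {ygyt, kmie}.
deg(wgpv) = 2; N(wgpv) = {ygfd, erba}.
N(owfx) = {womt, qewr}, |N(owfx)| = 2.
Every vertex has degree 2 (N=17); connected 2-regular on 17 ⇒ C_{17}.
Distinct eigenvalues (to 5 d.p.): [2.0, 1.86494, 1.47802, 0.89148, 0.18454, -0.54733, -1.20527, -1.70043, -1.96595].
Lovász: ϑ = −17(-2*cos(pi/17))/(2+-(-1)*2*cos(pi/17)) = 17*cos(pi/17)/(cos(pi/17) + 1).
ϑ(G) ≈ 8.42701.
Sandwich: α(G)=8 ≤ ϑ(G)=17*cos(pi/17)/(cos(pi/17) + 1) ≤ χ(Ḡ)=9 (both strict).

17*cos(pi/17)/(cos(pi/17) + 1)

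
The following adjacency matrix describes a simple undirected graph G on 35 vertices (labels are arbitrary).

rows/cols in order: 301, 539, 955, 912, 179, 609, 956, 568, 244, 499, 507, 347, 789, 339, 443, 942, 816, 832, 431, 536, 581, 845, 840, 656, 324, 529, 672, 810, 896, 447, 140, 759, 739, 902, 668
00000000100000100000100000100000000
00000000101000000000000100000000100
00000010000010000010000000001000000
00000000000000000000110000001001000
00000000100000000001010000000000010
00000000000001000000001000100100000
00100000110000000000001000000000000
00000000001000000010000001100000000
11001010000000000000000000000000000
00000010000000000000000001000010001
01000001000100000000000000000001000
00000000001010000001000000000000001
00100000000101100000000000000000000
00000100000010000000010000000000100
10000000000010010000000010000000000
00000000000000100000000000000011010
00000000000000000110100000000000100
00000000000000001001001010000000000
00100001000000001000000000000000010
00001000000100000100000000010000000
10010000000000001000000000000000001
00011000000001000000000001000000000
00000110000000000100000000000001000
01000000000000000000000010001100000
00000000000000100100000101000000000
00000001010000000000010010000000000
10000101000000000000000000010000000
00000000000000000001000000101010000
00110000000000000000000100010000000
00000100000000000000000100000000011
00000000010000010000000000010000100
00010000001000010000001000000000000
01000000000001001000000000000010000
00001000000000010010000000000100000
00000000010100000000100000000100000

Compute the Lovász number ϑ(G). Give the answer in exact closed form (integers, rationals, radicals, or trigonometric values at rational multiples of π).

15

N(324) = {443, 832, 656, 529}, |N(324)| = 4.
deg(244) = 4; N(244) = {301, 539, 179, 956}.
N(956) = {955, 244, 499, 840}, |N(956)| = 4.
deg(668) = 4; N(668) = {499, 347, 581, 447}.
35-vertex 4-regular graph: Kneser K(7,3) on C(7,3)=35 vertices.
spec(A) ≈ [4.0, 2.0, -1.0, -3.0] (distinct, 6 d.p.).
Lovász (edge-transitive): ϑ = −35·(-3)/((4)−(-3)) = 15.
≈ 15.000000000 (to 9 d.p.).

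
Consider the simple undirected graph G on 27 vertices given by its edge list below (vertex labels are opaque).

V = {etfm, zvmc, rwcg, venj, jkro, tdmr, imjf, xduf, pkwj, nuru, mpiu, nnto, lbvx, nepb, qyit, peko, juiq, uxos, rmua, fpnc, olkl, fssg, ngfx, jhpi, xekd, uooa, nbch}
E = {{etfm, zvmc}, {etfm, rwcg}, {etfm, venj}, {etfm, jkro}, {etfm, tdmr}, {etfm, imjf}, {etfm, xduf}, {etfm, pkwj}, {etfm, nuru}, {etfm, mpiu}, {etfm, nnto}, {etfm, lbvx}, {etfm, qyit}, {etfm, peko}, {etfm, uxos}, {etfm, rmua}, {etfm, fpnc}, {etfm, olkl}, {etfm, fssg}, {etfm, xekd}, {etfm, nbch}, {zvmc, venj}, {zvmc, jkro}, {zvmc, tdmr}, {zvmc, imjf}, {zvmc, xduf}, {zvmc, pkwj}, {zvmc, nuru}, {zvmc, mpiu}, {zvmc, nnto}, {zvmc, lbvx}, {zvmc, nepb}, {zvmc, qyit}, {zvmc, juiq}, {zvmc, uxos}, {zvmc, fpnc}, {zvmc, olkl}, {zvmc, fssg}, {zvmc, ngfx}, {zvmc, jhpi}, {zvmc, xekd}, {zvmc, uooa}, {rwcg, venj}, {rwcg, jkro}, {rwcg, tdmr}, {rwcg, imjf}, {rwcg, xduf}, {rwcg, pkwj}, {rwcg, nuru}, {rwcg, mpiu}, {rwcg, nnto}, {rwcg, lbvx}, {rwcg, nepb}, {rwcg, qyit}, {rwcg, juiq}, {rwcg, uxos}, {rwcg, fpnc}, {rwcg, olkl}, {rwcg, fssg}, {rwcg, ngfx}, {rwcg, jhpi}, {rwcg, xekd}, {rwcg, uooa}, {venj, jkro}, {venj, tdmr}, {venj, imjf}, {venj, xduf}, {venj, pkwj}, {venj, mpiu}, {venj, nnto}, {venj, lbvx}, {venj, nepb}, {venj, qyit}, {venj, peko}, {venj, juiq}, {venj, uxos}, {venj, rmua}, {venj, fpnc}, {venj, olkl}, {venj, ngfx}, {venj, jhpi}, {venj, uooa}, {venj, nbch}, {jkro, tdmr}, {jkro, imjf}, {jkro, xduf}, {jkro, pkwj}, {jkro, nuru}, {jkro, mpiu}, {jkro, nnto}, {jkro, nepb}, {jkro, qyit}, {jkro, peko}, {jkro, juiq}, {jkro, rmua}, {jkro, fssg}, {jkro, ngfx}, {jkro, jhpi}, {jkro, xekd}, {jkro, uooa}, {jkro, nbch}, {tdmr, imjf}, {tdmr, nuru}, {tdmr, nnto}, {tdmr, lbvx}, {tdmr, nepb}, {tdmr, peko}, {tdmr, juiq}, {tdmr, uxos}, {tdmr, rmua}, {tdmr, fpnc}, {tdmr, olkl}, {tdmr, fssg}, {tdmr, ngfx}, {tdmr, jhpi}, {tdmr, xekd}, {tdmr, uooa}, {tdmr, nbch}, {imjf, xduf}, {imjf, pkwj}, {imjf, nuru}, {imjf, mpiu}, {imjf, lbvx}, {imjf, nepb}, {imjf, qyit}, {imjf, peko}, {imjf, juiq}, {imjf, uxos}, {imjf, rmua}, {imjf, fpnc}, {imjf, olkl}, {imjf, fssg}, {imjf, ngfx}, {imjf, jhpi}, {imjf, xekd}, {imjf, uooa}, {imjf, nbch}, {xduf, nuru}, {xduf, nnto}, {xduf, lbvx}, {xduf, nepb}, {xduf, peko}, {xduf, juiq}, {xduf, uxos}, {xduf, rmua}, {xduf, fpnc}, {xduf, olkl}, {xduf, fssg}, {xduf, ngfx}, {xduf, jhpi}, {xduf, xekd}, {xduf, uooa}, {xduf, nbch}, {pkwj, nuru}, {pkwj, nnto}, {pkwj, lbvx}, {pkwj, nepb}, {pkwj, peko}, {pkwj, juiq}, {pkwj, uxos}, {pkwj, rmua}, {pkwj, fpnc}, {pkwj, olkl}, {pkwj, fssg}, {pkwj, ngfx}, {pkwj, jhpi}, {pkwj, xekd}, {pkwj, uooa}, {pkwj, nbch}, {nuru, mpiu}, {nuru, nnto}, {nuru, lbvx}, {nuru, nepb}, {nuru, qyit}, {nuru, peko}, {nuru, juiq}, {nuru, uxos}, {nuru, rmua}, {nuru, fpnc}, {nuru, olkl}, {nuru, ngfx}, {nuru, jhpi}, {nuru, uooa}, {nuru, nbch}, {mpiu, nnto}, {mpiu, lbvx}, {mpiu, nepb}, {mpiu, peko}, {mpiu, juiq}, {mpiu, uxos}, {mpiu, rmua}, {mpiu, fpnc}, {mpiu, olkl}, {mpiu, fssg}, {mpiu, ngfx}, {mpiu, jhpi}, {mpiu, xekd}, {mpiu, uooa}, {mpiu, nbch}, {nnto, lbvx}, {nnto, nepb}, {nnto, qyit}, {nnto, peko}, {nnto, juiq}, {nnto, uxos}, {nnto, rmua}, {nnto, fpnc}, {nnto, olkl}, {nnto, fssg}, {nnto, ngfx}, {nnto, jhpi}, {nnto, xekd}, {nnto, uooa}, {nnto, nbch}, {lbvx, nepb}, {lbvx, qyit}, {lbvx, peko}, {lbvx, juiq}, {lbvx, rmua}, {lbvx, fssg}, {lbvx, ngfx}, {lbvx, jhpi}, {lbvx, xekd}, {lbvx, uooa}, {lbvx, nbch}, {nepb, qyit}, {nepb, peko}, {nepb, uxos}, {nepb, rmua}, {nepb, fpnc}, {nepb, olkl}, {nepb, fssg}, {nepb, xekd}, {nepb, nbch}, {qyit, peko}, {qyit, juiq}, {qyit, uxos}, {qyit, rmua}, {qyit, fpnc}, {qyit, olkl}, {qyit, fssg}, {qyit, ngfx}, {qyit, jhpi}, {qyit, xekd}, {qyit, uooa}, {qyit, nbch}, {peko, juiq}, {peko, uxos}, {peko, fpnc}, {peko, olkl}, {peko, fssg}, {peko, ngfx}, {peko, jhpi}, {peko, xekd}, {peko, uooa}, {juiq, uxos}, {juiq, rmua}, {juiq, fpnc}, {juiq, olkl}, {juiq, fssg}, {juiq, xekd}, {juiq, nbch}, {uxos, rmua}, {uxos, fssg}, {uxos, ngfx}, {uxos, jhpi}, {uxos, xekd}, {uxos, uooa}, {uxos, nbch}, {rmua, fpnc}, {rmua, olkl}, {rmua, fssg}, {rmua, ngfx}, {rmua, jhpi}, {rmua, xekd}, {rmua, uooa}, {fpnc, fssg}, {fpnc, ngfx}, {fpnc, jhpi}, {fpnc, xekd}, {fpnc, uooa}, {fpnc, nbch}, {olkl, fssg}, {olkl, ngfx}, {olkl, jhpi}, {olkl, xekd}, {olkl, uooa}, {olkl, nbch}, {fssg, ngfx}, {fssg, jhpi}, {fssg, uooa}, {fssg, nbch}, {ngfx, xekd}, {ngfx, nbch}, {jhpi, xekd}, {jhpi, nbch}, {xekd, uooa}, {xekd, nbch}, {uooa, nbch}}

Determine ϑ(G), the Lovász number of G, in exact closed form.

N(mpiu) = {etfm, zvmc, rwcg, venj, jkro, imjf, nuru, nnto, lbvx, nepb, peko, juiq, uxos, rmua, fpnc, olkl, fssg, ngfx, jhpi, xekd, uooa, nbch}, |N(mpiu)| = 22.
N(etfm) = {zvmc, rwcg, venj, jkro, tdmr, imjf, xduf, pkwj, nuru, mpiu, nnto, lbvx, qyit, peko, uxos, rmua, fpnc, olkl, fssg, xekd, nbch}, |N(etfm)| = 21.
deg(nuru) = 23; N(nuru) = {etfm, zvmc, rwcg, jkro, tdmr, imjf, xduf, pkwj, mpiu, nnto, lbvx, nepb, qyit, peko, juiq, uxos, rmua, fpnc, olkl, ngfx, jhpi, uooa, nbch}.
Vertex nnto has 25 neighbors: etfm, zvmc, rwcg, venj, jkro, tdmr, xduf, pkwj, nuru, mpiu, lbvx, nepb, qyit, peko, juiq, uxos, rmua, fpnc, olkl, fssg, ngfx, jhpi, xekd, uooa, nbch.
K_{6,5,5,5,4,2} (perfect); ϑ(G) = α(G) = max{6,5,5,5,4,2} = 6.
ϑ(G) ≈ 6.000000000.
α=6, χ(Ḡ)=6; ϑ=6 lies between (collapsed).

6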